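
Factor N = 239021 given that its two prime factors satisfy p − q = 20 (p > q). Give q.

Since p = q + 20, we have 239021 = q(q + 20), so q² + 20q − 239021 = 0.
Discriminant: 20² + 4·239021 = 400 + 956084 = 956484; √956484 = 978.
q = (−20 + 978)/2 = 479, and p = q + 20 = 499.
Check: 479 · 499 = 239021.

479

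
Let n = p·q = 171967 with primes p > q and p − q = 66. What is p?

Since p = q + 66, we have 171967 = q(q + 66), so q² + 66q − 171967 = 0.
Discriminant: 66² + 4·171967 = 4356 + 687868 = 692224; √692224 = 832.
q = (−66 + 832)/2 = 383, and p = q + 66 = 449.
Check: 383 · 449 = 171967.

449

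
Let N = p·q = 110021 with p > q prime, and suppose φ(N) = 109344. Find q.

269

φ(n) = (p−1)(q−1) = n − (p+q) + 1, so p + q = 110021 − 109344 + 1 = 678.
p and q are the roots of t² − 678t + 110021 = 0.
Discriminant: 678² − 4·110021 = 459684 − 440084 = 19600; √19600 = 140.
q = (678 − 140)/2 = 269, p = (678 + 140)/2 = 409.
Check: 269 · 409 = 110021.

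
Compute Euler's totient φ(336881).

Factor: 336881 = 23 · 97 · 151.
φ(336881) = (23−1) · (97−1) · (151−1) = 22 · 96 · 150 = 316800.

316800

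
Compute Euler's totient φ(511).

Factor: 511 = 7 · 73.
φ(511) = (7−1) · (73−1) = 6 · 72 = 432.

432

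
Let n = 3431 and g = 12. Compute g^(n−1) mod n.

3326

12^1 ≡ 12 (mod 3431)
12^2 ≡ 12^2 = 144 ≡ 144 (mod 3431)
12^4 ≡ 144^2 = 20736 ≡ 150 (mod 3431)
12^8 ≡ 150^2 = 22500 ≡ 1914 (mod 3431)
12^16 ≡ 1914^2 = 3663396 ≡ 2519 (mod 3431)
12^32 ≡ 2519^2 = 6345361 ≡ 1442 (mod 3431)
12^64 ≡ 1442^2 = 2079364 ≡ 178 (mod 3431)
12^128 ≡ 178^2 = 31684 ≡ 805 (mod 3431)
12^256 ≡ 805^2 = 648025 ≡ 2997 (mod 3431)
12^512 ≡ 2997^2 = 8982009 ≡ 3082 (mod 3431)
12^1024 ≡ 3082^2 = 9498724 ≡ 1716 (mod 3431)
12^2048 ≡ 1716^2 = 2944656 ≡ 858 (mod 3431)
3430 = 2048 + 1024 + 256 + 64 + 32 + 4 + 2 in binary powers of 2.
So 12^3430 ≡ 858 · 1716 · 2997 · 178 · 1442 · 150 · 144 ≡ 3326 (mod 3431).
Since 3326 ≠ 1, base 12 is a Fermat witness: 3431 is composite.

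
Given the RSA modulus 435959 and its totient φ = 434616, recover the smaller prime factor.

φ(n) = (p−1)(q−1) = n − (p+q) + 1, so p + q = 435959 − 434616 + 1 = 1344.
p and q are the roots of t² − 1344t + 435959 = 0.
Discriminant: 1344² − 4·435959 = 1806336 − 1743836 = 62500; √62500 = 250.
q = (1344 − 250)/2 = 547, p = (1344 + 250)/2 = 797.
Check: 547 · 797 = 435959.

547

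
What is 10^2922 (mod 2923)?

10^1 ≡ 10 (mod 2923)
10^2 ≡ 10^2 = 100 ≡ 100 (mod 2923)
10^4 ≡ 100^2 = 10000 ≡ 1231 (mod 2923)
10^8 ≡ 1231^2 = 1515361 ≡ 1247 (mod 2923)
10^16 ≡ 1247^2 = 1555009 ≡ 2896 (mod 2923)
10^32 ≡ 2896^2 = 8386816 ≡ 729 (mod 2923)
10^64 ≡ 729^2 = 531441 ≡ 2378 (mod 2923)
10^128 ≡ 2378^2 = 5654884 ≡ 1802 (mod 2923)
10^256 ≡ 1802^2 = 3247204 ≡ 2674 (mod 2923)
10^512 ≡ 2674^2 = 7150276 ≡ 618 (mod 2923)
10^1024 ≡ 618^2 = 381924 ≡ 1934 (mod 2923)
10^2048 ≡ 1934^2 = 3740356 ≡ 1839 (mod 2923)
2922 = 2048 + 512 + 256 + 64 + 32 + 8 + 2 in binary powers of 2.
So 10^2922 ≡ 1839 · 618 · 2674 · 2378 · 729 · 1247 · 100 ≡ 38 (mod 2923).
Since 38 ≠ 1, base 10 is a Fermat witness: 2923 is composite.

38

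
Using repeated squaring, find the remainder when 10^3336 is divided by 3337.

2998

10^1 ≡ 10 (mod 3337)
10^2 ≡ 10^2 = 100 ≡ 100 (mod 3337)
10^4 ≡ 100^2 = 10000 ≡ 3326 (mod 3337)
10^8 ≡ 3326^2 = 11062276 ≡ 121 (mod 3337)
10^16 ≡ 121^2 = 14641 ≡ 1293 (mod 3337)
10^32 ≡ 1293^2 = 1671849 ≡ 12 (mod 3337)
10^64 ≡ 12^2 = 144 ≡ 144 (mod 3337)
10^128 ≡ 144^2 = 20736 ≡ 714 (mod 3337)
10^256 ≡ 714^2 = 509796 ≡ 2572 (mod 3337)
10^512 ≡ 2572^2 = 6615184 ≡ 1250 (mod 3337)
10^1024 ≡ 1250^2 = 1562500 ≡ 784 (mod 3337)
10^2048 ≡ 784^2 = 614656 ≡ 648 (mod 3337)
3336 = 2048 + 1024 + 256 + 8 in binary powers of 2.
So 10^3336 ≡ 648 · 784 · 2572 · 121 ≡ 2998 (mod 3337).
Since 2998 ≠ 1, base 10 is a Fermat witness: 3337 is composite.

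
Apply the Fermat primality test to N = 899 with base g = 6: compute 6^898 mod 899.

645

6^1 ≡ 6 (mod 899)
6^2 ≡ 6^2 = 36 ≡ 36 (mod 899)
6^4 ≡ 36^2 = 1296 ≡ 397 (mod 899)
6^8 ≡ 397^2 = 157609 ≡ 284 (mod 899)
6^16 ≡ 284^2 = 80656 ≡ 645 (mod 899)
6^32 ≡ 645^2 = 416025 ≡ 687 (mod 899)
6^64 ≡ 687^2 = 471969 ≡ 893 (mod 899)
6^128 ≡ 893^2 = 797449 ≡ 36 (mod 899)
6^256 ≡ 36^2 = 1296 ≡ 397 (mod 899)
6^512 ≡ 397^2 = 157609 ≡ 284 (mod 899)
898 = 512 + 256 + 128 + 2 in binary powers of 2.
So 6^898 ≡ 284 · 397 · 36 · 36 ≡ 645 (mod 899).
Since 645 ≠ 1, base 6 is a Fermat witness: 899 is composite.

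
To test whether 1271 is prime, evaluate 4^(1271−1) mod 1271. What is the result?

4^1 ≡ 4 (mod 1271)
4^2 ≡ 4^2 = 16 ≡ 16 (mod 1271)
4^4 ≡ 16^2 = 256 ≡ 256 (mod 1271)
4^8 ≡ 256^2 = 65536 ≡ 715 (mod 1271)
4^16 ≡ 715^2 = 511225 ≡ 283 (mod 1271)
4^32 ≡ 283^2 = 80089 ≡ 16 (mod 1271)
4^64 ≡ 16^2 = 256 ≡ 256 (mod 1271)
4^128 ≡ 256^2 = 65536 ≡ 715 (mod 1271)
4^256 ≡ 715^2 = 511225 ≡ 283 (mod 1271)
4^512 ≡ 283^2 = 80089 ≡ 16 (mod 1271)
4^1024 ≡ 16^2 = 256 ≡ 256 (mod 1271)
1270 = 1024 + 128 + 64 + 32 + 16 + 4 + 2 in binary powers of 2.
So 4^1270 ≡ 256 · 715 · 256 · 16 · 283 · 256 · 16 ≡ 1 (mod 1271).
Since the result is 1, base 4 gives no evidence that 1271 is composite.

1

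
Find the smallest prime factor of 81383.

97

81383 is odd.
Digit sum 23, not divisible by 3.
Ends in 3: not divisible by 5.
7: 81383 = 7·11626 + 1
11: 81383 = 11·7398 + 5
13: 81383 = 13·6260 + 3
17: 81383 = 17·4787 + 4
19: 81383 = 19·4283 + 6
23: 81383 = 23·3538 + 9
29: 81383 = 29·2806 + 9
31: 81383 = 31·2625 + 8
37: 81383 = 37·2199 + 20
41: 81383 = 41·1984 + 39
43: 81383 = 43·1892 + 27
47: 81383 = 47·1731 + 26
53: 81383 = 53·1535 + 28
59: 81383 = 59·1379 + 22
61: 81383 = 61·1334 + 9
67: 81383 = 67·1214 + 45
71: 81383 = 71·1146 + 17
73: 81383 = 73·1114 + 61
79: 81383 = 79·1030 + 13
83: 81383 = 83·980 + 43
89: 81383 = 89·914 + 37
97: 81383 = 97·839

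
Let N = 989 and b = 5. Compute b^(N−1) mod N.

5^1 ≡ 5 (mod 989)
5^2 ≡ 5^2 = 25 ≡ 25 (mod 989)
5^4 ≡ 25^2 = 625 ≡ 625 (mod 989)
5^8 ≡ 625^2 = 390625 ≡ 959 (mod 989)
5^16 ≡ 959^2 = 919681 ≡ 900 (mod 989)
5^32 ≡ 900^2 = 810000 ≡ 9 (mod 989)
5^64 ≡ 9^2 = 81 ≡ 81 (mod 989)
5^128 ≡ 81^2 = 6561 ≡ 627 (mod 989)
5^256 ≡ 627^2 = 393129 ≡ 496 (mod 989)
5^512 ≡ 496^2 = 246016 ≡ 744 (mod 989)
988 = 512 + 256 + 128 + 64 + 16 + 8 + 4 in binary powers of 2.
So 5^988 ≡ 744 · 496 · 627 · 81 · 900 · 959 · 625 ≡ 81 (mod 989).
Since 81 ≠ 1, base 5 is a Fermat witness: 989 is composite.

81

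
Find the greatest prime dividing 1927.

1927 = 41 · 47
47 is prime.
So 1927 = 41 · 47; the largest prime factor is 47.

47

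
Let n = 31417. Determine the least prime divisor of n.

89

31417 is odd.
Digit sum 16, not divisible by 3.
Ends in 7: not divisible by 5.
7: 31417 = 7·4488 + 1
11: 31417 = 11·2856 + 1
13: 31417 = 13·2416 + 9
17: 31417 = 17·1848 + 1
19: 31417 = 19·1653 + 10
23: 31417 = 23·1365 + 22
29: 31417 = 29·1083 + 10
31: 31417 = 31·1013 + 14
37: 31417 = 37·849 + 4
41: 31417 = 41·766 + 11
43: 31417 = 43·730 + 27
47: 31417 = 47·668 + 21
53: 31417 = 53·592 + 41
59: 31417 = 59·532 + 29
61: 31417 = 61·515 + 2
67: 31417 = 67·468 + 61
71: 31417 = 71·442 + 35
73: 31417 = 73·430 + 27
79: 31417 = 79·397 + 54
83: 31417 = 83·378 + 43
89: 31417 = 89·353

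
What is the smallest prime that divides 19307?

43

19307 is odd.
Digit sum 20, not divisible by 3.
Ends in 7: not divisible by 5.
7: 19307 = 7·2758 + 1
11: 19307 = 11·1755 + 2
13: 19307 = 13·1485 + 2
17: 19307 = 17·1135 + 12
19: 19307 = 19·1016 + 3
23: 19307 = 23·839 + 10
29: 19307 = 29·665 + 22
31: 19307 = 31·622 + 25
37: 19307 = 37·521 + 30
41: 19307 = 41·470 + 37
43: 19307 = 43·449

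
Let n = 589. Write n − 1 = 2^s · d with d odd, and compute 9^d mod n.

589 − 1 = 588 = 2^2 · 147, so d = 147.
9^1 ≡ 9 (mod 589)
9^2 ≡ 9^2 = 81 ≡ 81 (mod 589)
9^4 ≡ 81^2 = 6561 ≡ 82 (mod 589)
9^8 ≡ 82^2 = 6724 ≡ 245 (mod 589)
9^16 ≡ 245^2 = 60025 ≡ 536 (mod 589)
9^32 ≡ 536^2 = 287296 ≡ 453 (mod 589)
9^64 ≡ 453^2 = 205209 ≡ 237 (mod 589)
9^128 ≡ 237^2 = 56169 ≡ 214 (mod 589)
147 = 128 + 16 + 2 + 1 in binary powers of 2.
So 9^147 ≡ 214 · 536 · 81 · 9 ≡ 64 (mod 589).
Squaring chain: 64 → 562; never reaches −1, so base 9 is a Miller–Rabin witness that 589 is composite.

64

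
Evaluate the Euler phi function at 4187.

4056

Factor: 4187 = 53 · 79.
φ(4187) = (53−1) · (79−1) = 52 · 78 = 4056.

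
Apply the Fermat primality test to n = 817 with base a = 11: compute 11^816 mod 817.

666

11^1 ≡ 11 (mod 817)
11^2 ≡ 11^2 = 121 ≡ 121 (mod 817)
11^4 ≡ 121^2 = 14641 ≡ 752 (mod 817)
11^8 ≡ 752^2 = 565504 ≡ 140 (mod 817)
11^16 ≡ 140^2 = 19600 ≡ 809 (mod 817)
11^32 ≡ 809^2 = 654481 ≡ 64 (mod 817)
11^64 ≡ 64^2 = 4096 ≡ 11 (mod 817)
11^128 ≡ 11^2 = 121 ≡ 121 (mod 817)
11^256 ≡ 121^2 = 14641 ≡ 752 (mod 817)
11^512 ≡ 752^2 = 565504 ≡ 140 (mod 817)
816 = 512 + 256 + 32 + 16 in binary powers of 2.
So 11^816 ≡ 140 · 752 · 64 · 809 ≡ 666 (mod 817).
Since 666 ≠ 1, base 11 is a Fermat witness: 817 is composite.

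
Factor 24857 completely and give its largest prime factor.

67

24857 = 7 · 3551
3551 = 53 · 67
67 is prime.
So 24857 = 7 · 53 · 67; the largest prime factor is 67.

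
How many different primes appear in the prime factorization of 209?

2

209 = 11 · 19
209 = 11 · 19, which has 2 distinct prime factors.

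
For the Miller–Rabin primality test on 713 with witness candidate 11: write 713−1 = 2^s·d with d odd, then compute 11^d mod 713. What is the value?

713 − 1 = 712 = 2^3 · 89, so d = 89.
11^1 ≡ 11 (mod 713)
11^2 ≡ 11^2 = 121 ≡ 121 (mod 713)
11^4 ≡ 121^2 = 14641 ≡ 381 (mod 713)
11^8 ≡ 381^2 = 145161 ≡ 422 (mod 713)
11^16 ≡ 422^2 = 178084 ≡ 547 (mod 713)
11^32 ≡ 547^2 = 299209 ≡ 462 (mod 713)
11^64 ≡ 462^2 = 213444 ≡ 257 (mod 713)
89 = 64 + 16 + 8 + 1 in binary powers of 2.
So 11^89 ≡ 257 · 547 · 422 · 11 ≡ 172 (mod 713).
Squaring chain: 172 → 351 → 565; never reaches −1, so base 11 is a Miller–Rabin witness that 713 is composite.

172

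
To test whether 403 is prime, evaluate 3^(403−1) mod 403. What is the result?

287

3^1 ≡ 3 (mod 403)
3^2 ≡ 3^2 = 9 ≡ 9 (mod 403)
3^4 ≡ 9^2 = 81 ≡ 81 (mod 403)
3^8 ≡ 81^2 = 6561 ≡ 113 (mod 403)
3^16 ≡ 113^2 = 12769 ≡ 276 (mod 403)
3^32 ≡ 276^2 = 76176 ≡ 9 (mod 403)
3^64 ≡ 9^2 = 81 ≡ 81 (mod 403)
3^128 ≡ 81^2 = 6561 ≡ 113 (mod 403)
3^256 ≡ 113^2 = 12769 ≡ 276 (mod 403)
402 = 256 + 128 + 16 + 2 in binary powers of 2.
So 3^402 ≡ 276 · 113 · 276 · 9 ≡ 287 (mod 403).
Since 287 ≠ 1, base 3 is a Fermat witness: 403 is composite.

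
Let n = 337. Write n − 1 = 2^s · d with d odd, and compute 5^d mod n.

337 − 1 = 336 = 2^4 · 21, so d = 21.
5^1 ≡ 5 (mod 337)
5^2 ≡ 5^2 = 25 ≡ 25 (mod 337)
5^4 ≡ 25^2 = 625 ≡ 288 (mod 337)
5^8 ≡ 288^2 = 82944 ≡ 42 (mod 337)
5^16 ≡ 42^2 = 1764 ≡ 79 (mod 337)
21 = 16 + 4 + 1 in binary powers of 2.
So 5^21 ≡ 79 · 288 · 5 ≡ 191 (mod 337).
Squaring chain: 191 → 85 → 148 → 336; reaches −1, so base 5 does not prove 337 composite.

191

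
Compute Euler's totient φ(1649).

1536

Factor: 1649 = 17 · 97.
φ(1649) = (17−1) · (97−1) = 16 · 96 = 1536.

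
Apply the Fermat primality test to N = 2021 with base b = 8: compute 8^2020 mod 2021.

8^1 ≡ 8 (mod 2021)
8^2 ≡ 8^2 = 64 ≡ 64 (mod 2021)
8^4 ≡ 64^2 = 4096 ≡ 54 (mod 2021)
8^8 ≡ 54^2 = 2916 ≡ 895 (mod 2021)
8^16 ≡ 895^2 = 801025 ≡ 709 (mod 2021)
8^32 ≡ 709^2 = 502681 ≡ 1473 (mod 2021)
8^64 ≡ 1473^2 = 2169729 ≡ 1196 (mod 2021)
8^128 ≡ 1196^2 = 1430416 ≡ 1569 (mod 2021)
8^256 ≡ 1569^2 = 2461761 ≡ 183 (mod 2021)
8^512 ≡ 183^2 = 33489 ≡ 1153 (mod 2021)
8^1024 ≡ 1153^2 = 1329409 ≡ 1612 (mod 2021)
2020 = 1024 + 512 + 256 + 128 + 64 + 32 + 4 in binary powers of 2.
So 8^2020 ≡ 1612 · 1153 · 183 · 1569 · 1196 · 1473 · 54 ≡ 1860 (mod 2021).
Since 1860 ≠ 1, base 8 is a Fermat witness: 2021 is composite.

1860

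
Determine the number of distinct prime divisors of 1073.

1073 = 29 · 37
1073 = 29 · 37, which has 2 distinct prime factors.

2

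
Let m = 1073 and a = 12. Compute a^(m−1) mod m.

900

12^1 ≡ 12 (mod 1073)
12^2 ≡ 12^2 = 144 ≡ 144 (mod 1073)
12^4 ≡ 144^2 = 20736 ≡ 349 (mod 1073)
12^8 ≡ 349^2 = 121801 ≡ 552 (mod 1073)
12^16 ≡ 552^2 = 304704 ≡ 1045 (mod 1073)
12^32 ≡ 1045^2 = 1092025 ≡ 784 (mod 1073)
12^64 ≡ 784^2 = 614656 ≡ 900 (mod 1073)
12^128 ≡ 900^2 = 810000 ≡ 958 (mod 1073)
12^256 ≡ 958^2 = 917764 ≡ 349 (mod 1073)
12^512 ≡ 349^2 = 121801 ≡ 552 (mod 1073)
12^1024 ≡ 552^2 = 304704 ≡ 1045 (mod 1073)
1072 = 1024 + 32 + 16 in binary powers of 2.
So 12^1072 ≡ 1045 · 784 · 1045 ≡ 900 (mod 1073).
Since 900 ≠ 1, base 12 is a Fermat witness: 1073 is composite.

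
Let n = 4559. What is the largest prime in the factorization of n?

97

4559 = 47 · 97
97 is prime.
So 4559 = 47 · 97; the largest prime factor is 97.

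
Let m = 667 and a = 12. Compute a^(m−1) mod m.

492

12^1 ≡ 12 (mod 667)
12^2 ≡ 12^2 = 144 ≡ 144 (mod 667)
12^4 ≡ 144^2 = 20736 ≡ 59 (mod 667)
12^8 ≡ 59^2 = 3481 ≡ 146 (mod 667)
12^16 ≡ 146^2 = 21316 ≡ 639 (mod 667)
12^32 ≡ 639^2 = 408321 ≡ 117 (mod 667)
12^64 ≡ 117^2 = 13689 ≡ 349 (mod 667)
12^128 ≡ 349^2 = 121801 ≡ 407 (mod 667)
12^256 ≡ 407^2 = 165649 ≡ 233 (mod 667)
12^512 ≡ 233^2 = 54289 ≡ 262 (mod 667)
666 = 512 + 128 + 16 + 8 + 2 in binary powers of 2.
So 12^666 ≡ 262 · 407 · 639 · 146 · 144 ≡ 492 (mod 667).
Since 492 ≠ 1, base 12 is a Fermat witness: 667 is composite.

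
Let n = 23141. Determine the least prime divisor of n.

73

23141 is odd.
Digit sum 11, not divisible by 3.
Ends in 1: not divisible by 5.
7: 23141 = 7·3305 + 6
11: 23141 = 11·2103 + 8
13: 23141 = 13·1780 + 1
17: 23141 = 17·1361 + 4
19: 23141 = 19·1217 + 18
23: 23141 = 23·1006 + 3
29: 23141 = 29·797 + 28
31: 23141 = 31·746 + 15
37: 23141 = 37·625 + 16
41: 23141 = 41·564 + 17
43: 23141 = 43·538 + 7
47: 23141 = 47·492 + 17
53: 23141 = 53·436 + 33
59: 23141 = 59·392 + 13
61: 23141 = 61·379 + 22
67: 23141 = 67·345 + 26
71: 23141 = 71·325 + 66
73: 23141 = 73·317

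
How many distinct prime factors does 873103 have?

873103 = 7 · 124729
124729 = 11 · 11339
11339 = 17 · 667
667 = 23 · 29
873103 = 7 · 11 · 17 · 23 · 29, which has 5 distinct prime factors.

5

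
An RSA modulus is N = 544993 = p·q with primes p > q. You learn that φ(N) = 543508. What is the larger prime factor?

φ(n) = (p−1)(q−1) = n − (p+q) + 1, so p + q = 544993 − 543508 + 1 = 1486.
p and q are the roots of t² − 1486t + 544993 = 0.
Discriminant: 1486² − 4·544993 = 2208196 − 2179972 = 28224; √28224 = 168.
q = (1486 − 168)/2 = 659, p = (1486 + 168)/2 = 827.
Check: 659 · 827 = 544993.

827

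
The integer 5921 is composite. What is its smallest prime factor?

5921 is odd.
Digit sum 17, not divisible by 3.
Ends in 1: not divisible by 5.
7: 5921 = 7·845 + 6
11: 5921 = 11·538 + 3
13: 5921 = 13·455 + 6
17: 5921 = 17·348 + 5
19: 5921 = 19·311 + 12
23: 5921 = 23·257 + 10
29: 5921 = 29·204 + 5
31: 5921 = 31·191

31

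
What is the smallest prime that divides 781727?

31

781727 is odd.
Digit sum 32, not divisible by 3.
Ends in 7: not divisible by 5.
7: 781727 = 7·111675 + 2
11: 781727 = 11·71066 + 1
13: 781727 = 13·60132 + 11
17: 781727 = 17·45983 + 16
19: 781727 = 19·41143 + 10
23: 781727 = 23·33988 + 3
29: 781727 = 29·26956 + 3
31: 781727 = 31·25217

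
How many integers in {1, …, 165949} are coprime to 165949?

Factor: 165949 = 7 · 151 · 157.
φ(165949) = (7−1) · (151−1) · (157−1) = 6 · 150 · 156 = 140400.

140400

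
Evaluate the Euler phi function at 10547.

10296

Factor: 10547 = 53 · 199.
φ(10547) = (53−1) · (199−1) = 52 · 198 = 10296.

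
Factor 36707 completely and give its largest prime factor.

36707 = 11 · 3337
3337 = 47 · 71
71 is prime.
So 36707 = 11 · 47 · 71; the largest prime factor is 71.

71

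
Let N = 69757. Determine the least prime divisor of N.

69757 is odd.
Digit sum 34, not divisible by 3.
Ends in 7: not divisible by 5.
7: 69757 = 7·9965 + 2
11: 69757 = 11·6341 + 6
13: 69757 = 13·5365 + 12
17: 69757 = 17·4103 + 6
19: 69757 = 19·3671 + 8
23: 69757 = 23·3032 + 21
29: 69757 = 29·2405 + 12
31: 69757 = 31·2250 + 7
37: 69757 = 37·1885 + 12
41: 69757 = 41·1701 + 16
43: 69757 = 43·1622 + 11
47: 69757 = 47·1484 + 9
53: 69757 = 53·1316 + 9
59: 69757 = 59·1182 + 19
61: 69757 = 61·1143 + 34
67: 69757 = 67·1041 + 10
71: 69757 = 71·982 + 35
73: 69757 = 73·955 + 42
79: 69757 = 79·883

79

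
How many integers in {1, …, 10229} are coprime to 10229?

Factor: 10229 = 53 · 193.
φ(10229) = (53−1) · (193−1) = 52 · 192 = 9984.

9984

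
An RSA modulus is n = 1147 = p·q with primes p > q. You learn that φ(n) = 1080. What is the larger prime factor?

37

φ(n) = (p−1)(q−1) = n − (p+q) + 1, so p + q = 1147 − 1080 + 1 = 68.
p and q are the roots of t² − 68t + 1147 = 0.
Discriminant: 68² − 4·1147 = 4624 − 4588 = 36; √36 = 6.
q = (68 − 6)/2 = 31, p = (68 + 6)/2 = 37.
Check: 31 · 37 = 1147.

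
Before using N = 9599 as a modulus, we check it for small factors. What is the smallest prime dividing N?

9599 is odd.
Digit sum 32, not divisible by 3.
Ends in 9: not divisible by 5.
7: 9599 = 7·1371 + 2
11: 9599 = 11·872 + 7
13: 9599 = 13·738 + 5
17: 9599 = 17·564 + 11
19: 9599 = 19·505 + 4
23: 9599 = 23·417 + 8
29: 9599 = 29·331

29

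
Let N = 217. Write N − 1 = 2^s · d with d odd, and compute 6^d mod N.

216

217 − 1 = 216 = 2^3 · 27, so d = 27.
6^1 ≡ 6 (mod 217)
6^2 ≡ 6^2 = 36 ≡ 36 (mod 217)
6^4 ≡ 36^2 = 1296 ≡ 211 (mod 217)
6^8 ≡ 211^2 = 44521 ≡ 36 (mod 217)
6^16 ≡ 36^2 = 1296 ≡ 211 (mod 217)
27 = 16 + 8 + 2 + 1 in binary powers of 2.
So 6^27 ≡ 211 · 36 · 36 · 6 ≡ 216 (mod 217).
Since 6^d ≡ 216 (mod 217), base 6 does not prove 217 composite.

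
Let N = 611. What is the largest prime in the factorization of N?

47

611 = 13 · 47
47 is prime.
So 611 = 13 · 47; the largest prime factor is 47.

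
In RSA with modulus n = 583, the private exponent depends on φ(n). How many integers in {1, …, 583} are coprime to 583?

520

Factor: 583 = 11 · 53.
φ(583) = (11−1) · (53−1) = 10 · 52 = 520.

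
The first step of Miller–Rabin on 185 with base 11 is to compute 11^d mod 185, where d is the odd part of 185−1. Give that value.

101

185 − 1 = 184 = 2^3 · 23, so d = 23.
11^1 ≡ 11 (mod 185)
11^2 ≡ 11^2 = 121 ≡ 121 (mod 185)
11^4 ≡ 121^2 = 14641 ≡ 26 (mod 185)
11^8 ≡ 26^2 = 676 ≡ 121 (mod 185)
11^16 ≡ 121^2 = 14641 ≡ 26 (mod 185)
23 = 16 + 4 + 2 + 1 in binary powers of 2.
So 11^23 ≡ 26 · 26 · 121 · 11 ≡ 101 (mod 185).
Squaring chain: 101 → 26 → 121; never reaches −1, so base 11 is a Miller–Rabin witness that 185 is composite.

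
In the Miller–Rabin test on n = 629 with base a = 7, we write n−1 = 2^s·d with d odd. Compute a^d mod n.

329

629 − 1 = 628 = 2^2 · 157, so d = 157.
7^1 ≡ 7 (mod 629)
7^2 ≡ 7^2 = 49 ≡ 49 (mod 629)
7^4 ≡ 49^2 = 2401 ≡ 514 (mod 629)
7^8 ≡ 514^2 = 264196 ≡ 16 (mod 629)
7^16 ≡ 16^2 = 256 ≡ 256 (mod 629)
7^32 ≡ 256^2 = 65536 ≡ 120 (mod 629)
7^64 ≡ 120^2 = 14400 ≡ 562 (mod 629)
7^128 ≡ 562^2 = 315844 ≡ 86 (mod 629)
157 = 128 + 16 + 8 + 4 + 1 in binary powers of 2.
So 7^157 ≡ 86 · 256 · 16 · 514 · 7 ≡ 329 (mod 629).
Squaring chain: 329 → 53; never reaches −1, so base 7 is a Miller–Rabin witness that 629 is composite.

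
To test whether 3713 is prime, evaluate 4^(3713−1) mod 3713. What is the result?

4^1 ≡ 4 (mod 3713)
4^2 ≡ 4^2 = 16 ≡ 16 (mod 3713)
4^4 ≡ 16^2 = 256 ≡ 256 (mod 3713)
4^8 ≡ 256^2 = 65536 ≡ 2415 (mod 3713)
4^16 ≡ 2415^2 = 5832225 ≡ 2815 (mod 3713)
4^32 ≡ 2815^2 = 7924225 ≡ 683 (mod 3713)
4^64 ≡ 683^2 = 466489 ≡ 2364 (mod 3713)
4^128 ≡ 2364^2 = 5588496 ≡ 431 (mod 3713)
4^256 ≡ 431^2 = 185761 ≡ 111 (mod 3713)
4^512 ≡ 111^2 = 12321 ≡ 1182 (mod 3713)
4^1024 ≡ 1182^2 = 1397124 ≡ 1036 (mod 3713)
4^2048 ≡ 1036^2 = 1073296 ≡ 239 (mod 3713)
3712 = 2048 + 1024 + 512 + 128 in binary powers of 2.
So 4^3712 ≡ 239 · 1036 · 1182 · 431 ≡ 3033 (mod 3713).
Since 3033 ≠ 1, base 4 is a Fermat witness: 3713 is composite.

3033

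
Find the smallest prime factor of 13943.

13943 is odd.
Digit sum 20, not divisible by 3.
Ends in 3: not divisible by 5.
7: 13943 = 7·1991 + 6
11: 13943 = 11·1267 + 6
13: 13943 = 13·1072 + 7
17: 13943 = 17·820 + 3
19: 13943 = 19·733 + 16
23: 13943 = 23·606 + 5
29: 13943 = 29·480 + 23
31: 13943 = 31·449 + 24
37: 13943 = 37·376 + 31
41: 13943 = 41·340 + 3
43: 13943 = 43·324 + 11
47: 13943 = 47·296 + 31
53: 13943 = 53·263 + 4
59: 13943 = 59·236 + 19
61: 13943 = 61·228 + 35
67: 13943 = 67·208 + 7
71: 13943 = 71·196 + 27
73: 13943 = 73·191

73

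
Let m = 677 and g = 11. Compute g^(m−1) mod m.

1

11^1 ≡ 11 (mod 677)
11^2 ≡ 11^2 = 121 ≡ 121 (mod 677)
11^4 ≡ 121^2 = 14641 ≡ 424 (mod 677)
11^8 ≡ 424^2 = 179776 ≡ 371 (mod 677)
11^16 ≡ 371^2 = 137641 ≡ 210 (mod 677)
11^32 ≡ 210^2 = 44100 ≡ 95 (mod 677)
11^64 ≡ 95^2 = 9025 ≡ 224 (mod 677)
11^128 ≡ 224^2 = 50176 ≡ 78 (mod 677)
11^256 ≡ 78^2 = 6084 ≡ 668 (mod 677)
11^512 ≡ 668^2 = 446224 ≡ 81 (mod 677)
676 = 512 + 128 + 32 + 4 in binary powers of 2.
So 11^676 ≡ 81 · 78 · 95 · 424 ≡ 1 (mod 677).
Since the result is 1, base 11 gives no evidence that 677 is composite.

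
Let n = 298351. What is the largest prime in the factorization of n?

298351 = 61 · 4891
4891 = 67 · 73
73 is prime.
So 298351 = 61 · 67 · 73; the largest prime factor is 73.

73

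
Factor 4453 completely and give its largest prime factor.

4453 = 61 · 73
73 is prime.
So 4453 = 61 · 73; the largest prime factor is 73.

73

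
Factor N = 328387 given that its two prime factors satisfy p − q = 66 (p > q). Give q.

541

Since p = q + 66, we have 328387 = q(q + 66), so q² + 66q − 328387 = 0.
Discriminant: 66² + 4·328387 = 4356 + 1313548 = 1317904; √1317904 = 1148.
q = (−66 + 1148)/2 = 541, and p = q + 66 = 607.
Check: 541 · 607 = 328387.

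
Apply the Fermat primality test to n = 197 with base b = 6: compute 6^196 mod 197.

6^1 ≡ 6 (mod 197)
6^2 ≡ 6^2 = 36 ≡ 36 (mod 197)
6^4 ≡ 36^2 = 1296 ≡ 114 (mod 197)
6^8 ≡ 114^2 = 12996 ≡ 191 (mod 197)
6^16 ≡ 191^2 = 36481 ≡ 36 (mod 197)
6^32 ≡ 36^2 = 1296 ≡ 114 (mod 197)
6^64 ≡ 114^2 = 12996 ≡ 191 (mod 197)
6^128 ≡ 191^2 = 36481 ≡ 36 (mod 197)
196 = 128 + 64 + 4 in binary powers of 2.
So 6^196 ≡ 36 · 191 · 114 ≡ 1 (mod 197).
Since the result is 1, base 6 gives no evidence that 197 is composite.

1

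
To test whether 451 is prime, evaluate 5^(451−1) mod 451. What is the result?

5^1 ≡ 5 (mod 451)
5^2 ≡ 5^2 = 25 ≡ 25 (mod 451)
5^4 ≡ 25^2 = 625 ≡ 174 (mod 451)
5^8 ≡ 174^2 = 30276 ≡ 59 (mod 451)
5^16 ≡ 59^2 = 3481 ≡ 324 (mod 451)
5^32 ≡ 324^2 = 104976 ≡ 344 (mod 451)
5^64 ≡ 344^2 = 118336 ≡ 174 (mod 451)
5^128 ≡ 174^2 = 30276 ≡ 59 (mod 451)
5^256 ≡ 59^2 = 3481 ≡ 324 (mod 451)
450 = 256 + 128 + 64 + 2 in binary powers of 2.
So 5^450 ≡ 324 · 59 · 174 · 25 ≡ 122 (mod 451).
Since 122 ≠ 1, base 5 is a Fermat witness: 451 is composite.

122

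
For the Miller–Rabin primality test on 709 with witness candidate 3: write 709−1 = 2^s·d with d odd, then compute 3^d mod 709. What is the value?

709 − 1 = 708 = 2^2 · 177, so d = 177.
3^1 ≡ 3 (mod 709)
3^2 ≡ 3^2 = 9 ≡ 9 (mod 709)
3^4 ≡ 9^2 = 81 ≡ 81 (mod 709)
3^8 ≡ 81^2 = 6561 ≡ 180 (mod 709)
3^16 ≡ 180^2 = 32400 ≡ 495 (mod 709)
3^32 ≡ 495^2 = 245025 ≡ 420 (mod 709)
3^64 ≡ 420^2 = 176400 ≡ 568 (mod 709)
3^128 ≡ 568^2 = 322624 ≡ 29 (mod 709)
177 = 128 + 32 + 16 + 1 in binary powers of 2.
So 3^177 ≡ 29 · 420 · 495 · 3 ≡ 1 (mod 709).
Since 3^d ≡ 1 (mod 709), base 3 does not prove 709 composite.

1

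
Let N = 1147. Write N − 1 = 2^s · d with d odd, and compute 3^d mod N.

492

1147 − 1 = 1146 = 2^1 · 573, so d = 573.
3^1 ≡ 3 (mod 1147)
3^2 ≡ 3^2 = 9 ≡ 9 (mod 1147)
3^4 ≡ 9^2 = 81 ≡ 81 (mod 1147)
3^8 ≡ 81^2 = 6561 ≡ 826 (mod 1147)
3^16 ≡ 826^2 = 682276 ≡ 958 (mod 1147)
3^32 ≡ 958^2 = 917764 ≡ 164 (mod 1147)
3^64 ≡ 164^2 = 26896 ≡ 515 (mod 1147)
3^128 ≡ 515^2 = 265225 ≡ 268 (mod 1147)
3^256 ≡ 268^2 = 71824 ≡ 710 (mod 1147)
3^512 ≡ 710^2 = 504100 ≡ 567 (mod 1147)
573 = 512 + 32 + 16 + 8 + 4 + 1 in binary powers of 2.
So 3^573 ≡ 567 · 164 · 958 · 826 · 81 · 3 ≡ 492 (mod 1147).
Squaring chain: 492; never reaches −1, so base 3 is a Miller–Rabin witness that 1147 is composite.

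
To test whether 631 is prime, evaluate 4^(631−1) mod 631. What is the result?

1

4^1 ≡ 4 (mod 631)
4^2 ≡ 4^2 = 16 ≡ 16 (mod 631)
4^4 ≡ 16^2 = 256 ≡ 256 (mod 631)
4^8 ≡ 256^2 = 65536 ≡ 543 (mod 631)
4^16 ≡ 543^2 = 294849 ≡ 172 (mod 631)
4^32 ≡ 172^2 = 29584 ≡ 558 (mod 631)
4^64 ≡ 558^2 = 311364 ≡ 281 (mod 631)
4^128 ≡ 281^2 = 78961 ≡ 86 (mod 631)
4^256 ≡ 86^2 = 7396 ≡ 455 (mod 631)
4^512 ≡ 455^2 = 207025 ≡ 57 (mod 631)
630 = 512 + 64 + 32 + 16 + 4 + 2 in binary powers of 2.
So 4^630 ≡ 57 · 281 · 558 · 172 · 256 · 16 ≡ 1 (mod 631).
Since the result is 1, base 4 gives no evidence that 631 is composite.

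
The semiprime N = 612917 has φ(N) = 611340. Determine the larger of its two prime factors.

φ(n) = (p−1)(q−1) = n − (p+q) + 1, so p + q = 612917 − 611340 + 1 = 1578.
p and q are the roots of t² − 1578t + 612917 = 0.
Discriminant: 1578² − 4·612917 = 2490084 − 2451668 = 38416; √38416 = 196.
q = (1578 − 196)/2 = 691, p = (1578 + 196)/2 = 887.
Check: 691 · 887 = 612917.

887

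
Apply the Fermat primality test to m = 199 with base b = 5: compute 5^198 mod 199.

1

5^1 ≡ 5 (mod 199)
5^2 ≡ 5^2 = 25 ≡ 25 (mod 199)
5^4 ≡ 25^2 = 625 ≡ 28 (mod 199)
5^8 ≡ 28^2 = 784 ≡ 187 (mod 199)
5^16 ≡ 187^2 = 34969 ≡ 144 (mod 199)
5^32 ≡ 144^2 = 20736 ≡ 40 (mod 199)
5^64 ≡ 40^2 = 1600 ≡ 8 (mod 199)
5^128 ≡ 8^2 = 64 ≡ 64 (mod 199)
198 = 128 + 64 + 4 + 2 in binary powers of 2.
So 5^198 ≡ 64 · 8 · 28 · 25 ≡ 1 (mod 199).
Since the result is 1, base 5 gives no evidence that 199 is composite.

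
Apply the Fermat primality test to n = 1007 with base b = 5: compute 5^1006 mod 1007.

643

5^1 ≡ 5 (mod 1007)
5^2 ≡ 5^2 = 25 ≡ 25 (mod 1007)
5^4 ≡ 25^2 = 625 ≡ 625 (mod 1007)
5^8 ≡ 625^2 = 390625 ≡ 916 (mod 1007)
5^16 ≡ 916^2 = 839056 ≡ 225 (mod 1007)
5^32 ≡ 225^2 = 50625 ≡ 275 (mod 1007)
5^64 ≡ 275^2 = 75625 ≡ 100 (mod 1007)
5^128 ≡ 100^2 = 10000 ≡ 937 (mod 1007)
5^256 ≡ 937^2 = 877969 ≡ 872 (mod 1007)
5^512 ≡ 872^2 = 760384 ≡ 99 (mod 1007)
1006 = 512 + 256 + 128 + 64 + 32 + 8 + 4 + 2 in binary powers of 2.
So 5^1006 ≡ 99 · 872 · 937 · 100 · 275 · 916 · 625 · 25 ≡ 643 (mod 1007).
Since 643 ≠ 1, base 5 is a Fermat witness: 1007 is composite.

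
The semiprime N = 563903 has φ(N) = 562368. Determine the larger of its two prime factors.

φ(n) = (p−1)(q−1) = n − (p+q) + 1, so p + q = 563903 − 562368 + 1 = 1536.
p and q are the roots of t² − 1536t + 563903 = 0.
Discriminant: 1536² − 4·563903 = 2359296 − 2255612 = 103684; √103684 = 322.
q = (1536 − 322)/2 = 607, p = (1536 + 322)/2 = 929.
Check: 607 · 929 = 563903.

929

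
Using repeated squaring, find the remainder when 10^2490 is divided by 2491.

10^1 ≡ 10 (mod 2491)
10^2 ≡ 10^2 = 100 ≡ 100 (mod 2491)
10^4 ≡ 100^2 = 10000 ≡ 36 (mod 2491)
10^8 ≡ 36^2 = 1296 ≡ 1296 (mod 2491)
10^16 ≡ 1296^2 = 1679616 ≡ 682 (mod 2491)
10^32 ≡ 682^2 = 465124 ≡ 1798 (mod 2491)
10^64 ≡ 1798^2 = 3232804 ≡ 1977 (mod 2491)
10^128 ≡ 1977^2 = 3908529 ≡ 150 (mod 2491)
10^256 ≡ 150^2 = 22500 ≡ 81 (mod 2491)
10^512 ≡ 81^2 = 6561 ≡ 1579 (mod 2491)
10^1024 ≡ 1579^2 = 2493241 ≡ 2241 (mod 2491)
10^2048 ≡ 2241^2 = 5022081 ≡ 225 (mod 2491)
2490 = 2048 + 256 + 128 + 32 + 16 + 8 + 2 in binary powers of 2.
So 10^2490 ≡ 225 · 81 · 150 · 1798 · 682 · 1296 · 100 ≡ 1391 (mod 2491).
Since 1391 ≠ 1, base 10 is a Fermat witness: 2491 is composite.

1391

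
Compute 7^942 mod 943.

156

7^1 ≡ 7 (mod 943)
7^2 ≡ 7^2 = 49 ≡ 49 (mod 943)
7^4 ≡ 49^2 = 2401 ≡ 515 (mod 943)
7^8 ≡ 515^2 = 265225 ≡ 242 (mod 943)
7^16 ≡ 242^2 = 58564 ≡ 98 (mod 943)
7^32 ≡ 98^2 = 9604 ≡ 174 (mod 943)
7^64 ≡ 174^2 = 30276 ≡ 100 (mod 943)
7^128 ≡ 100^2 = 10000 ≡ 570 (mod 943)
7^256 ≡ 570^2 = 324900 ≡ 508 (mod 943)
7^512 ≡ 508^2 = 258064 ≡ 625 (mod 943)
942 = 512 + 256 + 128 + 32 + 8 + 4 + 2 in binary powers of 2.
So 7^942 ≡ 625 · 508 · 570 · 174 · 242 · 515 · 49 ≡ 156 (mod 943).
Since 156 ≠ 1, base 7 is a Fermat witness: 943 is composite.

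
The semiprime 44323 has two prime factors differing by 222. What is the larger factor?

349

Since p = q + 222, we have 44323 = q(q + 222), so q² + 222q − 44323 = 0.
Discriminant: 222² + 4·44323 = 49284 + 177292 = 226576; √226576 = 476.
q = (−222 + 476)/2 = 127, and p = q + 222 = 349.
Check: 127 · 349 = 44323.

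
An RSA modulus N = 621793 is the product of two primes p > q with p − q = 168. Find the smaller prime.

Since p = q + 168, we have 621793 = q(q + 168), so q² + 168q − 621793 = 0.
Discriminant: 168² + 4·621793 = 28224 + 2487172 = 2515396; √2515396 = 1586.
q = (−168 + 1586)/2 = 709, and p = q + 168 = 877.
Check: 709 · 877 = 621793.

709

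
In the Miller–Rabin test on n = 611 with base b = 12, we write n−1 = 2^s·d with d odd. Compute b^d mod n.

611 − 1 = 610 = 2^1 · 305, so d = 305.
12^1 ≡ 12 (mod 611)
12^2 ≡ 12^2 = 144 ≡ 144 (mod 611)
12^4 ≡ 144^2 = 20736 ≡ 573 (mod 611)
12^8 ≡ 573^2 = 328329 ≡ 222 (mod 611)
12^16 ≡ 222^2 = 49284 ≡ 404 (mod 611)
12^32 ≡ 404^2 = 163216 ≡ 79 (mod 611)
12^64 ≡ 79^2 = 6241 ≡ 131 (mod 611)
12^128 ≡ 131^2 = 17161 ≡ 53 (mod 611)
12^256 ≡ 53^2 = 2809 ≡ 365 (mod 611)
305 = 256 + 32 + 16 + 1 in binary powers of 2.
So 12^305 ≡ 365 · 79 · 404 · 12 ≡ 168 (mod 611).
Squaring chain: 168; never reaches −1, so base 12 is a Miller–Rabin witness that 611 is composite.

168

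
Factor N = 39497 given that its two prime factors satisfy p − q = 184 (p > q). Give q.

127

Since p = q + 184, we have 39497 = q(q + 184), so q² + 184q − 39497 = 0.
Discriminant: 184² + 4·39497 = 33856 + 157988 = 191844; √191844 = 438.
q = (−184 + 438)/2 = 127, and p = q + 184 = 311.
Check: 127 · 311 = 39497.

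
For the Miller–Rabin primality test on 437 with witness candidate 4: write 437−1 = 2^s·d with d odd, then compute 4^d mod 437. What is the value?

437 − 1 = 436 = 2^2 · 109, so d = 109.
4^1 ≡ 4 (mod 437)
4^2 ≡ 4^2 = 16 ≡ 16 (mod 437)
4^4 ≡ 16^2 = 256 ≡ 256 (mod 437)
4^8 ≡ 256^2 = 65536 ≡ 423 (mod 437)
4^16 ≡ 423^2 = 178929 ≡ 196 (mod 437)
4^32 ≡ 196^2 = 38416 ≡ 397 (mod 437)
4^64 ≡ 397^2 = 157609 ≡ 289 (mod 437)
109 = 64 + 32 + 8 + 4 + 1 in binary powers of 2.
So 4^109 ≡ 289 · 397 · 423 · 256 · 4 ≡ 213 (mod 437).
Squaring chain: 213 → 358; never reaches −1, so base 4 is a Miller–Rabin witness that 437 is composite.

213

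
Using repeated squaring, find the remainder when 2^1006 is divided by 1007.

2^1 ≡ 2 (mod 1007)
2^2 ≡ 2^2 = 4 ≡ 4 (mod 1007)
2^4 ≡ 4^2 = 16 ≡ 16 (mod 1007)
2^8 ≡ 16^2 = 256 ≡ 256 (mod 1007)
2^16 ≡ 256^2 = 65536 ≡ 81 (mod 1007)
2^32 ≡ 81^2 = 6561 ≡ 519 (mod 1007)
2^64 ≡ 519^2 = 269361 ≡ 492 (mod 1007)
2^128 ≡ 492^2 = 242064 ≡ 384 (mod 1007)
2^256 ≡ 384^2 = 147456 ≡ 434 (mod 1007)
2^512 ≡ 434^2 = 188356 ≡ 47 (mod 1007)
1006 = 512 + 256 + 128 + 64 + 32 + 8 + 4 + 2 in binary powers of 2.
So 2^1006 ≡ 47 · 434 · 384 · 492 · 519 · 256 · 16 · 4 ≡ 271 (mod 1007).
Since 271 ≠ 1, base 2 is a Fermat witness: 1007 is composite.

271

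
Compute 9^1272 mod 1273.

710

9^1 ≡ 9 (mod 1273)
9^2 ≡ 9^2 = 81 ≡ 81 (mod 1273)
9^4 ≡ 81^2 = 6561 ≡ 196 (mod 1273)
9^8 ≡ 196^2 = 38416 ≡ 226 (mod 1273)
9^16 ≡ 226^2 = 51076 ≡ 156 (mod 1273)
9^32 ≡ 156^2 = 24336 ≡ 149 (mod 1273)
9^64 ≡ 149^2 = 22201 ≡ 560 (mod 1273)
9^128 ≡ 560^2 = 313600 ≡ 442 (mod 1273)
9^256 ≡ 442^2 = 195364 ≡ 595 (mod 1273)
9^512 ≡ 595^2 = 354025 ≡ 131 (mod 1273)
9^1024 ≡ 131^2 = 17161 ≡ 612 (mod 1273)
1272 = 1024 + 128 + 64 + 32 + 16 + 8 in binary powers of 2.
So 9^1272 ≡ 612 · 442 · 560 · 149 · 156 · 226 ≡ 710 (mod 1273).
Since 710 ≠ 1, base 9 is a Fermat witness: 1273 is composite.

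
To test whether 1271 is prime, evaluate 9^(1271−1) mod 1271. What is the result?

532

9^1 ≡ 9 (mod 1271)
9^2 ≡ 9^2 = 81 ≡ 81 (mod 1271)
9^4 ≡ 81^2 = 6561 ≡ 206 (mod 1271)
9^8 ≡ 206^2 = 42436 ≡ 493 (mod 1271)
9^16 ≡ 493^2 = 243049 ≡ 288 (mod 1271)
9^32 ≡ 288^2 = 82944 ≡ 329 (mod 1271)
9^64 ≡ 329^2 = 108241 ≡ 206 (mod 1271)
9^128 ≡ 206^2 = 42436 ≡ 493 (mod 1271)
9^256 ≡ 493^2 = 243049 ≡ 288 (mod 1271)
9^512 ≡ 288^2 = 82944 ≡ 329 (mod 1271)
9^1024 ≡ 329^2 = 108241 ≡ 206 (mod 1271)
1270 = 1024 + 128 + 64 + 32 + 16 + 4 + 2 in binary powers of 2.
So 9^1270 ≡ 206 · 493 · 206 · 329 · 288 · 206 · 81 ≡ 532 (mod 1271).
Since 532 ≠ 1, base 9 is a Fermat witness: 1271 is composite.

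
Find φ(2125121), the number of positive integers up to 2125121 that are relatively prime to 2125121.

Factor: 2125121 = 59 · 181 · 199.
φ(2125121) = (59−1) · (181−1) · (199−1) = 58 · 180 · 198 = 2067120.

2067120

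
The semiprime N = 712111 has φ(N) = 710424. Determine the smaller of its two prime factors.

829

φ(n) = (p−1)(q−1) = n − (p+q) + 1, so p + q = 712111 − 710424 + 1 = 1688.
p and q are the roots of t² − 1688t + 712111 = 0.
Discriminant: 1688² − 4·712111 = 2849344 − 2848444 = 900; √900 = 30.
q = (1688 − 30)/2 = 829, p = (1688 + 30)/2 = 859.
Check: 829 · 859 = 712111.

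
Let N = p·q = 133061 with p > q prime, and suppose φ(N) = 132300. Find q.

φ(n) = (p−1)(q−1) = n − (p+q) + 1, so p + q = 133061 − 132300 + 1 = 762.
p and q are the roots of t² − 762t + 133061 = 0.
Discriminant: 762² − 4·133061 = 580644 − 532244 = 48400; √48400 = 220.
q = (762 − 220)/2 = 271, p = (762 + 220)/2 = 491.
Check: 271 · 491 = 133061.

271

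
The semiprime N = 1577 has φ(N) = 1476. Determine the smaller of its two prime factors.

φ(n) = (p−1)(q−1) = n − (p+q) + 1, so p + q = 1577 − 1476 + 1 = 102.
p and q are the roots of t² − 102t + 1577 = 0.
Discriminant: 102² − 4·1577 = 10404 − 6308 = 4096; √4096 = 64.
q = (102 − 64)/2 = 19, p = (102 + 64)/2 = 83.
Check: 19 · 83 = 1577.

19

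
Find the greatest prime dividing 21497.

21497 = 7 · 3071
3071 = 37 · 83
83 is prime.
So 21497 = 7 · 37 · 83; the largest prime factor is 83.

83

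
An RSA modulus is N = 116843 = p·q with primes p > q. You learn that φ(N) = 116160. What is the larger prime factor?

353

φ(n) = (p−1)(q−1) = n − (p+q) + 1, so p + q = 116843 − 116160 + 1 = 684.
p and q are the roots of t² − 684t + 116843 = 0.
Discriminant: 684² − 4·116843 = 467856 − 467372 = 484; √484 = 22.
q = (684 − 22)/2 = 331, p = (684 + 22)/2 = 353.
Check: 331 · 353 = 116843.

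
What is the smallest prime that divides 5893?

71

5893 is odd.
Digit sum 25, not divisible by 3.
Ends in 3: not divisible by 5.
7: 5893 = 7·841 + 6
11: 5893 = 11·535 + 8
13: 5893 = 13·453 + 4
17: 5893 = 17·346 + 11
19: 5893 = 19·310 + 3
23: 5893 = 23·256 + 5
29: 5893 = 29·203 + 6
31: 5893 = 31·190 + 3
37: 5893 = 37·159 + 10
41: 5893 = 41·143 + 30
43: 5893 = 43·137 + 2
47: 5893 = 47·125 + 18
53: 5893 = 53·111 + 10
59: 5893 = 59·99 + 52
61: 5893 = 61·96 + 37
67: 5893 = 67·87 + 64
71: 5893 = 71·83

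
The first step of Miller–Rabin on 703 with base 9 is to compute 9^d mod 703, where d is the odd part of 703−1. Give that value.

703 − 1 = 702 = 2^1 · 351, so d = 351.
9^1 ≡ 9 (mod 703)
9^2 ≡ 9^2 = 81 ≡ 81 (mod 703)
9^4 ≡ 81^2 = 6561 ≡ 234 (mod 703)
9^8 ≡ 234^2 = 54756 ≡ 625 (mod 703)
9^16 ≡ 625^2 = 390625 ≡ 460 (mod 703)
9^32 ≡ 460^2 = 211600 ≡ 700 (mod 703)
9^64 ≡ 700^2 = 490000 ≡ 9 (mod 703)
9^128 ≡ 9^2 = 81 ≡ 81 (mod 703)
9^256 ≡ 81^2 = 6561 ≡ 234 (mod 703)
351 = 256 + 64 + 16 + 8 + 4 + 2 + 1 in binary powers of 2.
So 9^351 ≡ 234 · 9 · 460 · 625 · 234 · 81 · 9 ≡ 1 (mod 703).
Since 9^d ≡ 1 (mod 703), base 9 does not prove 703 composite.

1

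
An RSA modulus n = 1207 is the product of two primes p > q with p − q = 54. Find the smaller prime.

Since p = q + 54, we have 1207 = q(q + 54), so q² + 54q − 1207 = 0.
Discriminant: 54² + 4·1207 = 2916 + 4828 = 7744; √7744 = 88.
q = (−54 + 88)/2 = 17, and p = q + 54 = 71.
Check: 17 · 71 = 1207.

17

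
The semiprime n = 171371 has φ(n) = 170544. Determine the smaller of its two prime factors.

φ(n) = (p−1)(q−1) = n − (p+q) + 1, so p + q = 171371 − 170544 + 1 = 828.
p and q are the roots of t² − 828t + 171371 = 0.
Discriminant: 828² − 4·171371 = 685584 − 685484 = 100; √100 = 10.
q = (828 − 10)/2 = 409, p = (828 + 10)/2 = 419.
Check: 409 · 419 = 171371.

409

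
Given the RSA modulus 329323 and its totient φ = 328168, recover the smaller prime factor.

φ(n) = (p−1)(q−1) = n − (p+q) + 1, so p + q = 329323 − 328168 + 1 = 1156.
p and q are the roots of t² − 1156t + 329323 = 0.
Discriminant: 1156² − 4·329323 = 1336336 − 1317292 = 19044; √19044 = 138.
q = (1156 − 138)/2 = 509, p = (1156 + 138)/2 = 647.
Check: 509 · 647 = 329323.

509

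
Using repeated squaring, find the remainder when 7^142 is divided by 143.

7^1 ≡ 7 (mod 143)
7^2 ≡ 7^2 = 49 ≡ 49 (mod 143)
7^4 ≡ 49^2 = 2401 ≡ 113 (mod 143)
7^8 ≡ 113^2 = 12769 ≡ 42 (mod 143)
7^16 ≡ 42^2 = 1764 ≡ 48 (mod 143)
7^32 ≡ 48^2 = 2304 ≡ 16 (mod 143)
7^64 ≡ 16^2 = 256 ≡ 113 (mod 143)
7^128 ≡ 113^2 = 12769 ≡ 42 (mod 143)
142 = 128 + 8 + 4 + 2 in binary powers of 2.
So 7^142 ≡ 42 · 42 · 113 · 49 ≡ 82 (mod 143).
Since 82 ≠ 1, base 7 is a Fermat witness: 143 is composite.

82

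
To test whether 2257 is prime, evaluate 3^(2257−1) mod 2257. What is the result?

729

3^1 ≡ 3 (mod 2257)
3^2 ≡ 3^2 = 9 ≡ 9 (mod 2257)
3^4 ≡ 9^2 = 81 ≡ 81 (mod 2257)
3^8 ≡ 81^2 = 6561 ≡ 2047 (mod 2257)
3^16 ≡ 2047^2 = 4190209 ≡ 1217 (mod 2257)
3^32 ≡ 1217^2 = 1481089 ≡ 497 (mod 2257)
3^64 ≡ 497^2 = 247009 ≡ 996 (mod 2257)
3^128 ≡ 996^2 = 992016 ≡ 1193 (mod 2257)
3^256 ≡ 1193^2 = 1423249 ≡ 1339 (mod 2257)
3^512 ≡ 1339^2 = 1792921 ≡ 863 (mod 2257)
3^1024 ≡ 863^2 = 744769 ≡ 2216 (mod 2257)
3^2048 ≡ 2216^2 = 4910656 ≡ 1681 (mod 2257)
2256 = 2048 + 128 + 64 + 16 in binary powers of 2.
So 3^2256 ≡ 1681 · 1193 · 996 · 1217 ≡ 729 (mod 2257).
Since 729 ≠ 1, base 3 is a Fermat witness: 2257 is composite.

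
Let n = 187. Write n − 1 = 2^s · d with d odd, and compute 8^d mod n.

187 − 1 = 186 = 2^1 · 93, so d = 93.
8^1 ≡ 8 (mod 187)
8^2 ≡ 8^2 = 64 ≡ 64 (mod 187)
8^4 ≡ 64^2 = 4096 ≡ 169 (mod 187)
8^8 ≡ 169^2 = 28561 ≡ 137 (mod 187)
8^16 ≡ 137^2 = 18769 ≡ 69 (mod 187)
8^32 ≡ 69^2 = 4761 ≡ 86 (mod 187)
8^64 ≡ 86^2 = 7396 ≡ 103 (mod 187)
93 = 64 + 16 + 8 + 4 + 1 in binary powers of 2.
So 8^93 ≡ 103 · 69 · 137 · 169 · 8 ≡ 94 (mod 187).
Squaring chain: 94; never reaches −1, so base 8 is a Miller–Rabin witness that 187 is composite.

94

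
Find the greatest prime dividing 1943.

1943 = 29 · 67
67 is prime.
So 1943 = 29 · 67; the largest prime factor is 67.

67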